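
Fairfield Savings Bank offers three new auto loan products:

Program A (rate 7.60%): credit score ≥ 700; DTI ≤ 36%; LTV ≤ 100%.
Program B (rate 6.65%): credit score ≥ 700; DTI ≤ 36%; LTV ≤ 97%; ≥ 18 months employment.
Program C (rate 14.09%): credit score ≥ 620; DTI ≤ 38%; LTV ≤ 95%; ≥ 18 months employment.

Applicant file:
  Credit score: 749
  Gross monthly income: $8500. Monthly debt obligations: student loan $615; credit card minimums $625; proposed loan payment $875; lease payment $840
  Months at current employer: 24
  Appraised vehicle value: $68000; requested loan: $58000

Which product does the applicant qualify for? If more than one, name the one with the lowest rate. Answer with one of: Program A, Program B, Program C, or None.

Total debts = (615 + 625 + 875 + 840) = 2,955; DTI = 2,955/8,500 = 34.8%.
LTV = 58,000/68,000 = 85.3%.
Program A: score 749 ≥ 700; DTI 34.8% ≤ 36%; LTV 85.3% ≤ 100% → qualifies.
Program B: score 749 ≥ 700; DTI 34.8% ≤ 36%; LTV 85.3% ≤ 97%; employment 24 ≥ 18 mo → qualifies.
Program C: score 749 ≥ 620; DTI 34.8% ≤ 38%; LTV 85.3% ≤ 95%; employment 24 ≥ 18 mo → qualifies.
Qualifying: Program A, Program B, Program C. Lowest rate is 6.65% → Program B.

Program B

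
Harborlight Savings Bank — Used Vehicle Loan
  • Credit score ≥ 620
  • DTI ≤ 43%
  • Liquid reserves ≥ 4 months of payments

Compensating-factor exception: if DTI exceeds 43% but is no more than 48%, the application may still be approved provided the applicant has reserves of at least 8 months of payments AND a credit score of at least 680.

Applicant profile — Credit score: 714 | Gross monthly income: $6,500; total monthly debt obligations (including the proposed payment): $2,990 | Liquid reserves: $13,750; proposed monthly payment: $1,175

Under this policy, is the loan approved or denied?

Credit score 714 ≥ 620 (meets base)
DTI: 2,990 ÷ 6,500 = 46%, over the 43% base limit.
Reserves: 13,750 ÷ 1,175 = 11.7 months (meets 4-month minimum)
DTI 46% is within the 43%–48% exception band; checking compensating factors.
Override check — reserves: 11.7 mo (ok); score: 714 (ok).
Both override conditions satisfied; DTI exception granted.

Approved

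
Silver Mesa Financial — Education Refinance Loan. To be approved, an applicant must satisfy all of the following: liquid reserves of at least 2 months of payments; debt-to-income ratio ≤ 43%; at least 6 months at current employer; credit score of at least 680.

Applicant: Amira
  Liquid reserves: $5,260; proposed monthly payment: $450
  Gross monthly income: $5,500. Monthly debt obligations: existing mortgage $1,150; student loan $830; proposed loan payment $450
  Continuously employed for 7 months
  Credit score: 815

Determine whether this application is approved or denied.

Denied

Reserves: 5,260 ÷ 450 = 11.7 months (meets 2-month minimum)
Total monthly debts = (1,150 + 830 + 450) = 2,430. Debt-to-income = 2,430/5,500 = 44.2% — over 43% limit
Employment 7 ≥ 6 months
Credit score 815 ≥ 680 (meets)
Fails on DTI.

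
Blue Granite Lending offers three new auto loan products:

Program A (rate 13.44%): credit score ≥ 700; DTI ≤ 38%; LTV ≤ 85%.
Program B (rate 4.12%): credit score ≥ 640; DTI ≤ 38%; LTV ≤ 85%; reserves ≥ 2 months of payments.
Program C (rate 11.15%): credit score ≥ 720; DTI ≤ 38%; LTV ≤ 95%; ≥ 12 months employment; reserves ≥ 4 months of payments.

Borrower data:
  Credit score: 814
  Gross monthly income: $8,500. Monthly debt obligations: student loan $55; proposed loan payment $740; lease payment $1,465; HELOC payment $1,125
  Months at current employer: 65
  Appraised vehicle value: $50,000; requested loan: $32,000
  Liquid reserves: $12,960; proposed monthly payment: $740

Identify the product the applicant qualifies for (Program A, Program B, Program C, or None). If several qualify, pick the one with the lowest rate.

Total debts = (55 + 740 + 1,465 + 1,125) = 3,385; DTI = 3,385/8,500 = 39.8%.
LTV = 32,000/50,000 = 64%.
Reserves = 12,960/740 = 17.5 months.
Program A: score 814 ≥ 700; DTI 39.8% > 38%; LTV 64% ≤ 85% → does not qualify.
Program B: score 814 ≥ 640; DTI 39.8% > 38%; LTV 64% ≤ 85%; reserves 17.5 ≥ 2 mo → does not qualify.
Program C: score 814 ≥ 720; DTI 39.8% > 38%; LTV 64% ≤ 95%; employment 65 ≥ 12 mo; reserves 17.5 ≥ 4 mo → does not qualify.

None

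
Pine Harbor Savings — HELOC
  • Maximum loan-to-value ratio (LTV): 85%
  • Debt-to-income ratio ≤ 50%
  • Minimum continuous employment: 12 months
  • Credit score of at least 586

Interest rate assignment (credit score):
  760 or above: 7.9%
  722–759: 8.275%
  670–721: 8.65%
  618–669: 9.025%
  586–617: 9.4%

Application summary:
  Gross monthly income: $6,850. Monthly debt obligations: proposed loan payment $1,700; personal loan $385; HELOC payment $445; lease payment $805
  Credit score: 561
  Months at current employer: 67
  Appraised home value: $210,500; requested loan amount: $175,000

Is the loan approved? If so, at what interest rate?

Denied

Credit score 561 < 586 (below minimum)
Employment 67 ≥ 12 months
Total monthly debts = (1,700 + 385 + 445 + 805) = 3,335. DTI: 3,335 ÷ 6,850 = 48.7%, within the 50% cap
LTV = 175,000/210,500 = 83.1% ≤ 85%
Not all requirements met → denied.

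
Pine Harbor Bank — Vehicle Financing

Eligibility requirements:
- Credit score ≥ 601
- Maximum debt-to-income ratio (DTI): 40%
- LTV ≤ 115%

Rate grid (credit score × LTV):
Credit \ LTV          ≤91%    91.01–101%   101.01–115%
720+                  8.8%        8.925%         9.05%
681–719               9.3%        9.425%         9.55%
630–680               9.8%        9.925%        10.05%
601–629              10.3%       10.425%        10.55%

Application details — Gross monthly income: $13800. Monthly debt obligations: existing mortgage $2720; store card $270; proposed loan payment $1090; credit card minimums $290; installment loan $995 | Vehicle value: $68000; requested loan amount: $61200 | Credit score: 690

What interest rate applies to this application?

9.3%

Credit score 690 ≥ 601; Total monthly debts = (2,720 + 270 + 1,090 + 290 + 995) = 5,365. DTI = 5,365/13,800 = 38.9% ≤ 40%
LTV: 61,200 ÷ 68,000 = 90%, within 115% cap
Score 690 is in the 681–719 band; LTV 90% is in the ≤91% band → 9.3%.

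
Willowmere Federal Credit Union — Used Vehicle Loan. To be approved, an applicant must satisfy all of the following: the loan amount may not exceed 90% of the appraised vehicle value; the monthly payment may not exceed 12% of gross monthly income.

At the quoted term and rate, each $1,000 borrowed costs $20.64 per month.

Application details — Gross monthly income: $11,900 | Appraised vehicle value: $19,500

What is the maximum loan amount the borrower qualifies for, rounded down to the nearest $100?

$17,500

Payment cap: 12% × $11,900 = $1,428/month.
At $20.64 per $1,000, that supports 1,428/20.64 × 1,000 ≈ $69,186 → $69,100.
LTV cap: 90% × $19,500 = $17,550 → $17,500.
Binding constraint: loan-to-value.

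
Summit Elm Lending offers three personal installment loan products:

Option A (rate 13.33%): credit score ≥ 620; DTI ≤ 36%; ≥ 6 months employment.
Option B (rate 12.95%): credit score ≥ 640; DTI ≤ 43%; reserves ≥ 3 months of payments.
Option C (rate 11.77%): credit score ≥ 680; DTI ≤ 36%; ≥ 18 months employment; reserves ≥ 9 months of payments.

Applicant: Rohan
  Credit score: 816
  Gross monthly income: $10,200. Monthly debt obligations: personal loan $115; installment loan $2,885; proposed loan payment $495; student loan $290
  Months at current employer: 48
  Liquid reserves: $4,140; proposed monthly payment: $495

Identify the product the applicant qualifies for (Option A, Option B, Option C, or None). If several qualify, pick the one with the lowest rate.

Option B

Total debts = (115 + 2,885 + 495 + 290) = 3,785; DTI = 3,785/10,200 = 37.1%.
Reserves = 4,140/495 = 8.4 months.
Option A: score 816 ≥ 620; DTI 37.1% > 36%; employment 48 ≥ 6 mo → does not qualify.
Option B: score 816 ≥ 640; DTI 37.1% ≤ 43%; reserves 8.4 ≥ 3 mo → qualifies.
Option C: score 816 ≥ 680; DTI 37.1% > 36%; employment 48 ≥ 18 mo; reserves 8.4 < 9 mo → does not qualify.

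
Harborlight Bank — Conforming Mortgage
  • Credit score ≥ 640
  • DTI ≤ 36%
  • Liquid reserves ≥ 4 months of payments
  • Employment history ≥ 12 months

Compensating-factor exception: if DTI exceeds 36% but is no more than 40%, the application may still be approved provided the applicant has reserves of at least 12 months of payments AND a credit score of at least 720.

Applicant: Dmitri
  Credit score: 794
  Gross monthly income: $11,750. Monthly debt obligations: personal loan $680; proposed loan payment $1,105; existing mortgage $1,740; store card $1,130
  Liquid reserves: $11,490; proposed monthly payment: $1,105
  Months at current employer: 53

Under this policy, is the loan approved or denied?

Denied

Credit score 794 ≥ 640 (meets base)
Total debts = (680 + 1,105 + 1,740 + 1,130) = 4,655. DTI = 4,655/11,750 = 39.6% > 36% — standard DTI limit exceeded.
Reserves: 11,490 ÷ 1,105 = 10.4 months (meets 4-month minimum)
Employment 53 ≥ 12 months
39.6% falls in the override range (36%–40%), so the compensating-factor test applies.
Reserves 10.4 < 12 months; credit score 794 ≥ 720.
Compensating-factor requirement not fully met.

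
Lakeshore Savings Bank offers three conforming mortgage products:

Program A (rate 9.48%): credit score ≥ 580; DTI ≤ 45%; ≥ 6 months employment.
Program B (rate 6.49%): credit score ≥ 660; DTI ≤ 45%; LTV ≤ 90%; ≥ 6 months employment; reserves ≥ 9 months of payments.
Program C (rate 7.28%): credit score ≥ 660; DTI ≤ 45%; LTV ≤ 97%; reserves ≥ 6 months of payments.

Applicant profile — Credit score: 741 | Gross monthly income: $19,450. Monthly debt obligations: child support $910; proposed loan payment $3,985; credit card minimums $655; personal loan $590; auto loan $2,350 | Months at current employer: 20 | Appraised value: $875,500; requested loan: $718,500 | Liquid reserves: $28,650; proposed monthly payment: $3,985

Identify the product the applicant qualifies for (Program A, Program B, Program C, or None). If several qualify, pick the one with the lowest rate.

Program C

Total debts = (910 + 3,985 + 655 + 590 + 2,350) = 8,490; DTI = 8,490/19,450 = 43.7%.
LTV = 718,500/875,500 = 82.1%.
Reserves = 28,650/3,985 = 7.2 months.
Program A: score 741 ≥ 580; DTI 43.7% ≤ 45%; employment 20 ≥ 6 mo → qualifies.
Program B: score 741 ≥ 660; DTI 43.7% ≤ 45%; LTV 82.1% ≤ 90%; employment 20 ≥ 6 mo; reserves 7.2 < 9 mo → does not qualify.
Program C: score 741 ≥ 660; DTI 43.7% ≤ 45%; LTV 82.1% ≤ 97%; reserves 7.2 ≥ 6 mo → qualifies.
Qualifying: Program A, Program C. Lowest rate is 7.28% → Program C.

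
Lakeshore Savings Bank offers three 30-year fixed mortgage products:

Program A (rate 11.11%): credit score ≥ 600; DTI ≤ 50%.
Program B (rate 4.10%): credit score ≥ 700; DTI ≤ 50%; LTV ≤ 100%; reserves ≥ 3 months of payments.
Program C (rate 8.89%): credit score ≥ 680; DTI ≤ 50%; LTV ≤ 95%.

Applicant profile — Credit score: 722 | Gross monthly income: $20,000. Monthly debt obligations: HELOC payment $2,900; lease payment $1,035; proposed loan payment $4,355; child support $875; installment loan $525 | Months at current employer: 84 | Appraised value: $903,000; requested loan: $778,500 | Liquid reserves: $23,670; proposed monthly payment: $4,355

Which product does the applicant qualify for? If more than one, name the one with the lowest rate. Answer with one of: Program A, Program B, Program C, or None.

Total debts = (2,900 + 1,035 + 4,355 + 875 + 525) = 9,690; DTI = 9,690/20,000 = 48.5%.
LTV = 778,500/903,000 = 86.2%.
Reserves = 23,670/4,355 = 5.4 months.
Program A: score 722 ≥ 600; DTI 48.5% ≤ 50% → qualifies.
Program B: score 722 ≥ 700; DTI 48.5% ≤ 50%; LTV 86.2% ≤ 100%; reserves 5.4 ≥ 3 mo → qualifies.
Program C: score 722 ≥ 680; DTI 48.5% ≤ 50%; LTV 86.2% ≤ 95% → qualifies.
Qualifying: Program A, Program B, Program C. Lowest rate is 4.10% → Program B.

Program B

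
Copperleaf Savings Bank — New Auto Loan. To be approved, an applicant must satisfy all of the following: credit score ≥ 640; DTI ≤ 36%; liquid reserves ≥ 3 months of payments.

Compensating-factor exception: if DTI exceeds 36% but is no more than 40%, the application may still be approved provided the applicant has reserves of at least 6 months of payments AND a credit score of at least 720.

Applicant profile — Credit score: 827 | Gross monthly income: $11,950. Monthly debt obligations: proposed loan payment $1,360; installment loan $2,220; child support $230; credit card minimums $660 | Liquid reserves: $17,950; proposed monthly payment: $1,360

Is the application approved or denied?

Credit score 827 ≥ 640 (meets base)
Total debts = (1,360 + 2,220 + 230 + 660) = 4,470. DTI = 4,470/11,950 = 37.4% > 36% — standard DTI limit exceeded.
Liquid reserves cover 17,950/1,360 = 13.2 months — ≥ 3 required
37.4% falls in the override range (36%–40%), so the compensating-factor test applies.
Reserves 13.2 ≥ 6 months; credit score 827 ≥ 720.
Both override conditions satisfied; DTI exception granted.

Approved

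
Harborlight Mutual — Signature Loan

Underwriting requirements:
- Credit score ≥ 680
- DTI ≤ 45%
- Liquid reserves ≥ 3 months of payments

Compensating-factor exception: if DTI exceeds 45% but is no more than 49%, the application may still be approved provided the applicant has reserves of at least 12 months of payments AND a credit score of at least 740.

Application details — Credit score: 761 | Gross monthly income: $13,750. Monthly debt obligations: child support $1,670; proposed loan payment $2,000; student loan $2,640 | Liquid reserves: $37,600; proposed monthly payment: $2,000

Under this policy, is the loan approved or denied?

Credit score 761 ≥ 680 (meets base)
Total debts = (1,670 + 2,000 + 2,640) = 6,310. DTI: 6,310 ÷ 13,750 = 45.9%, over the 45% base limit.
Reserves: 37,600 ÷ 2,000 = 18.8 months (meets 3-month minimum)
45.9% falls in the override range (45%–49%), so the compensating-factor test applies.
Override check — reserves: 18.8 mo (ok); score: 761 (ok).
Both override conditions satisfied; DTI exception granted.

Approved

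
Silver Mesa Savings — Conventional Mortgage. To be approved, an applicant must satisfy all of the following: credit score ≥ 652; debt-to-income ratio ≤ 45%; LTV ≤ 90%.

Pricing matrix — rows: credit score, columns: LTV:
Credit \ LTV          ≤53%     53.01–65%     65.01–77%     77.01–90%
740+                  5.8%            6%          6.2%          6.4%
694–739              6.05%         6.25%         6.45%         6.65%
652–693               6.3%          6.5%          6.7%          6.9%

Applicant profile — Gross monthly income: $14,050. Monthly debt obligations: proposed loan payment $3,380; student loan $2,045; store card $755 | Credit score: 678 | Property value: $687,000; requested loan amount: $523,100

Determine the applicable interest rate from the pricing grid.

Credit score 678 ≥ 652; Total monthly debts = (3,380 + 2,045 + 755) = 6,180. DTI = 6,180/14,050 = 44% ≤ 45%
LTV = 523,100/687,000 = 76.1% ≤ 90%
Credit 678 → row 652–693; LTV 76.1% → column 65.01–77%. Grid cell → 6.7%.

6.7%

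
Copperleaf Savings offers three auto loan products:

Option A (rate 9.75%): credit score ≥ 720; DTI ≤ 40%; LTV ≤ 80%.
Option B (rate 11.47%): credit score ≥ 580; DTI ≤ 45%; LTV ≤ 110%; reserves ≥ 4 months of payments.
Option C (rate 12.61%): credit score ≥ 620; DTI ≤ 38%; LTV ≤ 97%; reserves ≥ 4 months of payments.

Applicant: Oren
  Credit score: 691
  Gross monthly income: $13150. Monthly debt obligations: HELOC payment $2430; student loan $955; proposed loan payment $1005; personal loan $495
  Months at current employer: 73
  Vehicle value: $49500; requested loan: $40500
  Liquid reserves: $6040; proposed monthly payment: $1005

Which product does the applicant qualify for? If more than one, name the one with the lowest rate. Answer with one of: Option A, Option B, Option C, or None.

Option B

Total debts = (2,430 + 955 + 1,005 + 495) = 4,885; DTI = 4,885/13,150 = 37.1%.
LTV = 40,500/49,500 = 81.8%.
Reserves = 6,040/1,005 = 6.0 months.
Option A: score 691 < 720; DTI 37.1% ≤ 40%; LTV 81.8% > 80% → does not qualify.
Option B: score 691 ≥ 580; DTI 37.1% ≤ 45%; LTV 81.8% ≤ 110%; reserves 6.0 ≥ 4 mo → qualifies.
Option C: score 691 ≥ 620; DTI 37.1% ≤ 38%; LTV 81.8% ≤ 97%; reserves 6.0 ≥ 4 mo → qualifies.
Qualifying: Option B, Option C. Lowest rate is 11.47% → Option B.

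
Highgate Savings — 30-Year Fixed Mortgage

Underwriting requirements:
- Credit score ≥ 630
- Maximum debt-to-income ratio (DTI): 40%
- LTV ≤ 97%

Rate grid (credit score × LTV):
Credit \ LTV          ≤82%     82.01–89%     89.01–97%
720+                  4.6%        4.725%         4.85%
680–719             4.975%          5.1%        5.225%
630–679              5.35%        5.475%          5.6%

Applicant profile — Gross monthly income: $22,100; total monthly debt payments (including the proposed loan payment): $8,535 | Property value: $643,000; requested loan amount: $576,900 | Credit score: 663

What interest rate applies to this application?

5.6%

Credit score 663 ≥ 630; DTI: 8,535 ÷ 22,100 = 38.6%, within the 40% cap
LTV: 576,900 ÷ 643,000 = 89.7%, within 97% cap
Score 663 is in the 630–679 band; LTV 89.7% is in the 89.01–97% band → 5.6%.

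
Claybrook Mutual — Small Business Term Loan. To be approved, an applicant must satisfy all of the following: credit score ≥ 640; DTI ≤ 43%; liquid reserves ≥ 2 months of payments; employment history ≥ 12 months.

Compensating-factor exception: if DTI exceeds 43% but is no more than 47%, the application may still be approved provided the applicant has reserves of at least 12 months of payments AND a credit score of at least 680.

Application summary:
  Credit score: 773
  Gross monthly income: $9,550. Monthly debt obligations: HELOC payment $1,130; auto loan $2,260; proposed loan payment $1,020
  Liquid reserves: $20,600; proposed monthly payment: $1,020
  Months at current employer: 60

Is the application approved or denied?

Approved

Credit score 773 ≥ 640 (meets base)
Total debts = (1,130 + 2,260 + 1,020) = 4,410. DTI = 4,410/9,550 = 46.2% > 43% — standard DTI limit exceeded.
Reserves: 20,600 ÷ 1,020 = 20.2 months (meets 2-month minimum)
Employment 60 ≥ 12 months
46.2% falls in the override range (43%–47%), so the compensating-factor test applies.
Reserves 20.2 ≥ 12 months; credit score 773 ≥ 680.
Both override conditions satisfied; DTI exception granted.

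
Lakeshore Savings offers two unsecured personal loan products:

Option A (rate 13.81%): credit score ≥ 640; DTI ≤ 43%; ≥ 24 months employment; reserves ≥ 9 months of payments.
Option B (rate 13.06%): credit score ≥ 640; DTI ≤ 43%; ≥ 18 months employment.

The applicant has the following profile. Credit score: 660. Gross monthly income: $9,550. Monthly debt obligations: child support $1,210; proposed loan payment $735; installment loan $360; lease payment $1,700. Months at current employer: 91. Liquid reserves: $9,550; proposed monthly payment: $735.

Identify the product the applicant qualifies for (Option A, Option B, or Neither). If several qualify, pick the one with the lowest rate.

Option B

Total debts = (1,210 + 735 + 360 + 1,700) = 4,005; DTI = 4,005/9,550 = 41.9%.
Reserves = 9,550/735 = 13.0 months.
Option A: score 660 ≥ 640; DTI 41.9% ≤ 43%; employment 91 ≥ 24 mo; reserves 13.0 ≥ 9 mo → qualifies.
Option B: score 660 ≥ 640; DTI 41.9% ≤ 43%; employment 91 ≥ 18 mo → qualifies.
Qualifying: Option A, Option B. Lowest rate is 13.06% → Option B.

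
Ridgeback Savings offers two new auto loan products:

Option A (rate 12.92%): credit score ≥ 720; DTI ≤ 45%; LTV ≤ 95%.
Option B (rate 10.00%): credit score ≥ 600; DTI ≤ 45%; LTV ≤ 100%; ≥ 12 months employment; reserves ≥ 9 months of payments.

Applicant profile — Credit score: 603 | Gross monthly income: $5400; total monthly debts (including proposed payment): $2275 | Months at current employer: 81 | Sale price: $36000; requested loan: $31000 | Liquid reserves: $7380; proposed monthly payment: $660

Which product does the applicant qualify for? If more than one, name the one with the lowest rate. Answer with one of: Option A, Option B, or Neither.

Option B

DTI = 2,275/5,400 = 42.1%.
LTV = 31,000/36,000 = 86.1%.
Reserves = 7,380/660 = 11.2 months.
Option A: score 603 < 720; DTI 42.1% ≤ 45%; LTV 86.1% ≤ 95% → does not qualify.
Option B: score 603 ≥ 600; DTI 42.1% ≤ 45%; LTV 86.1% ≤ 100%; employment 81 ≥ 12 mo; reserves 11.2 ≥ 9 mo → qualifies.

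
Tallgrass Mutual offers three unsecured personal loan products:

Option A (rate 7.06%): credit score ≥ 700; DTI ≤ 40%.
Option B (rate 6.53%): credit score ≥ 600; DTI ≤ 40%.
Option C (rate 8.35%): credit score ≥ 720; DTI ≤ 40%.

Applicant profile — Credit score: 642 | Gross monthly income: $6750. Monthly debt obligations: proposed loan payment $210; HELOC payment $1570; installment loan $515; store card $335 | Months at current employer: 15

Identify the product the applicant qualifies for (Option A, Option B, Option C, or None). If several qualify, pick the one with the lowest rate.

Total debts = (210 + 1,570 + 515 + 335) = 2,630; DTI = 2,630/6,750 = 39%.
Option A: score 642 < 700; DTI 39% ≤ 40% → does not qualify.
Option B: score 642 ≥ 600; DTI 39% ≤ 40% → qualifies.
Option C: score 642 < 720; DTI 39% ≤ 40% → does not qualify.

Option B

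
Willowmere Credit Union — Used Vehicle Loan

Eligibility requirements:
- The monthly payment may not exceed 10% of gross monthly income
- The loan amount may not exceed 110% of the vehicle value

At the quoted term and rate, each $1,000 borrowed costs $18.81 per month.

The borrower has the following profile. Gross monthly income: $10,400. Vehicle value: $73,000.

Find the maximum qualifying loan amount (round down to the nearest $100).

Payment cap: 10% × $10,400 = $1,040/month.
At $18.81 per $1,000, that supports 1,040/18.81 × 1,000 ≈ $55,289 → $55,200.
LTV cap: 110% × $73,000 = $80,300 → $80,300.
Binding constraint: payment-to-income.

$55,200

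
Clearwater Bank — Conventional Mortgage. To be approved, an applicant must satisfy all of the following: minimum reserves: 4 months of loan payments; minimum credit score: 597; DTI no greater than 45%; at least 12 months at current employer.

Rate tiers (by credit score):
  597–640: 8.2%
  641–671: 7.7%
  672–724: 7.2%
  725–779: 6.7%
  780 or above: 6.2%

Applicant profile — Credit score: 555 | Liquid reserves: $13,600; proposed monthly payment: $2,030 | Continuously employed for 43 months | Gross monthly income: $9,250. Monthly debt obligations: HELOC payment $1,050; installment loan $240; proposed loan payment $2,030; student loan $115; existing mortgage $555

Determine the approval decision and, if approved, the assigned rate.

Credit score 555 < 597 (below minimum)
Employment 43 ≥ 12 months
Total monthly debts = (1,050 + 240 + 2,030 + 115 + 555) = 3,990. DTI = 3,990/9,250 = 43.1% ≤ 45%
Reserves: 13,600 ÷ 2,030 = 6.7 months (meets 4-month minimum)
Not all requirements met → denied.

Denied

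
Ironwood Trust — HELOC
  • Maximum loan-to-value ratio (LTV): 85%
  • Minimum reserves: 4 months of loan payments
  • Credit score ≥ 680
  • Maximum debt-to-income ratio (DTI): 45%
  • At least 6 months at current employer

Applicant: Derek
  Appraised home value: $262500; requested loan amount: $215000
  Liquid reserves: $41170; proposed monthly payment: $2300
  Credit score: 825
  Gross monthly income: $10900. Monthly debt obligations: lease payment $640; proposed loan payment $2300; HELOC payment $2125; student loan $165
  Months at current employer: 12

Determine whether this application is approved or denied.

LTV = 215,000/262,500 = 81.9% ≤ 85%
Reserves = 41,170/2,300 = 17.9 months ≥ 4
Credit score 825 ≥ 680 (meets)
Total monthly debts = (640 + 2,300 + 2,125 + 165) = 5,230. Debt-to-income = 5,230/10,900 = 48% — over 45% limit
Employment 12 ≥ 6 months
Fails on DTI.

Denied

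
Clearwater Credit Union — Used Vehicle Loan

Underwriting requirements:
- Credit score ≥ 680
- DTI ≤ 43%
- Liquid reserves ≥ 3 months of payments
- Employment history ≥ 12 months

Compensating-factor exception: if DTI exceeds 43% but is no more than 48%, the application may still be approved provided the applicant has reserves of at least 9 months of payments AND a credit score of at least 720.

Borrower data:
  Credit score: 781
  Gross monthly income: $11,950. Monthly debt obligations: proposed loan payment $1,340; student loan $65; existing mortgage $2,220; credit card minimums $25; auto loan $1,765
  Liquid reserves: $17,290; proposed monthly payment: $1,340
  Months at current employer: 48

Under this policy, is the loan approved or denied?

Approved

Credit score 781 ≥ 680 (meets base)
Total debts = (1,340 + 65 + 2,220 + 25 + 1,765) = 5,415. DTI = 5,415/11,950 = 45.3% > 43% — standard DTI limit exceeded.
Reserves: 17,290 ÷ 1,340 = 12.9 months (meets 3-month minimum)
Employment 48 ≥ 12 months
45.3% falls in the override range (43%–48%), so the compensating-factor test applies.
Reserves 12.9 ≥ 9 months; credit score 781 ≥ 720.
Both override conditions satisfied; DTI exception granted.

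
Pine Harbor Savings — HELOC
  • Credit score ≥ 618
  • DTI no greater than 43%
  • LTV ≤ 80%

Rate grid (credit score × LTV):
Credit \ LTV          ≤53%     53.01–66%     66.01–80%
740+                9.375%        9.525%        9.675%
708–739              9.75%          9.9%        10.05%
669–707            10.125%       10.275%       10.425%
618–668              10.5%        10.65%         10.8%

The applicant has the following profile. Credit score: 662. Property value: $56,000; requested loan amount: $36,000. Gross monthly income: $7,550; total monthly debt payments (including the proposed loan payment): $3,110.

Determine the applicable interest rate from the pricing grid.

10.65%

Credit score 662 ≥ 618; Debt-to-income = 3,110/7,550 = 41.2% — meets 43% limit
LTV = 36,000/56,000 = 64.3% ≤ 80%
Score 662 is in the 618–668 band; LTV 64.3% is in the 53.01–66% band → 10.65%.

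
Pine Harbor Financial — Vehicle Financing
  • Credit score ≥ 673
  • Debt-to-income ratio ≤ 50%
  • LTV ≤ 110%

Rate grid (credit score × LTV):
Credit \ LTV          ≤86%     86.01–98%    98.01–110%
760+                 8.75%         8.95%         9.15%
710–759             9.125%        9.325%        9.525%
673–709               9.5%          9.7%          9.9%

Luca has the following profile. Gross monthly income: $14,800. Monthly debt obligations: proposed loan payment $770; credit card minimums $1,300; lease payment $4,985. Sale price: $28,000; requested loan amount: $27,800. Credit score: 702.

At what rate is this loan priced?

9.9%

Credit score 702 ≥ 673; Total monthly debts = (770 + 1,300 + 4,985) = 7,055. DTI = 7,055/14,800 = 47.7% ≤ 50%
LTV: 27,800 ÷ 28,000 = 99.3%, within 110% cap
Score 702 is in the 673–709 band; LTV 99.3% is in the 98.01–110% band → 9.9%.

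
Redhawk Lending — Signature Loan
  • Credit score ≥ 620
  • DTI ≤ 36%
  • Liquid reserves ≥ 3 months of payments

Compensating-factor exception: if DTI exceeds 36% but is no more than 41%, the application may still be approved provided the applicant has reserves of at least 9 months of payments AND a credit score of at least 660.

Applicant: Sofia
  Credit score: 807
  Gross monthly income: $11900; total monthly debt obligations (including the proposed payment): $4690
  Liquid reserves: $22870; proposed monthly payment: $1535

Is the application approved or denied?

Approved

Credit score 807 ≥ 620 (meets base)
DTI: 4,690 ÷ 11,900 = 39.4%, over the 36% base limit.
Reserves = 22,870/1,535 = 14.9 months ≥ 3
DTI 39.4% is within the 36%–41% exception band; checking compensating factors.
Override check — reserves: 14.9 mo (ok); score: 807 (ok).
Both override conditions satisfied; DTI exception granted.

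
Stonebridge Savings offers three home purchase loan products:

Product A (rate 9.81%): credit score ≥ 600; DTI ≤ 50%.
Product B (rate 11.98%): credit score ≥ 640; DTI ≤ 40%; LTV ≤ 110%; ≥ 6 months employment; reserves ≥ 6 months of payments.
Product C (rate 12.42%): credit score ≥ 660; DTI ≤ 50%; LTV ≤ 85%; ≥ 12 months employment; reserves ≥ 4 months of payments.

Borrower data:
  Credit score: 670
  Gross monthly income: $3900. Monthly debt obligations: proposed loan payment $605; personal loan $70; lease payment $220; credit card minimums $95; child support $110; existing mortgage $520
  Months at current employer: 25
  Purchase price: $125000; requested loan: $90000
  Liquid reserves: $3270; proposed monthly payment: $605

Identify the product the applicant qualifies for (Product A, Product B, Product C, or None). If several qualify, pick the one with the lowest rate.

Total debts = (605 + 70 + 220 + 95 + 110 + 520) = 1,620; DTI = 1,620/3,900 = 41.5%.
LTV = 90,000/125,000 = 72%.
Reserves = 3,270/605 = 5.4 months.
Product A: score 670 ≥ 600; DTI 41.5% ≤ 50% → qualifies.
Product B: score 670 ≥ 640; DTI 41.5% > 40%; LTV 72% ≤ 110%; employment 25 ≥ 6 mo; reserves 5.4 < 6 mo → does not qualify.
Product C: score 670 ≥ 660; DTI 41.5% ≤ 50%; LTV 72% ≤ 85%; employment 25 ≥ 12 mo; reserves 5.4 ≥ 4 mo → qualifies.
Qualifying: Product A, Product C. Lowest rate is 9.81% → Product A.

Product A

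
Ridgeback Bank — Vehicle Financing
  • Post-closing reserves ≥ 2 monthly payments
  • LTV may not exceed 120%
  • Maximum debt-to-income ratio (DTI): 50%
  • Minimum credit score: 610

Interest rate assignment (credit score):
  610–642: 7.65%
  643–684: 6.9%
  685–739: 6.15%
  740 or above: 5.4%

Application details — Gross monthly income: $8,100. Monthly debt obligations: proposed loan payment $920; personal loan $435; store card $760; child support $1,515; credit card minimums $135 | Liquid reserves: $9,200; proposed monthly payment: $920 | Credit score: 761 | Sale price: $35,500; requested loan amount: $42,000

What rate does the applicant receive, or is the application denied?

Credit score 761 ≥ 610 (meets minimum)
Reserves: 9,200 ÷ 920 = 10.0 months (meets 2-month minimum)
LTV = 42,000/35,500 = 118.3% ≤ 120%
Total monthly debts = (920 + 435 + 760 + 1,515 + 135) = 3,765. DTI: 3,765 ÷ 8,100 = 46.5%, within the 50% cap
All requirements met. Score 761 falls in the 740 or above tier → 5.4%.

Approved at 5.4%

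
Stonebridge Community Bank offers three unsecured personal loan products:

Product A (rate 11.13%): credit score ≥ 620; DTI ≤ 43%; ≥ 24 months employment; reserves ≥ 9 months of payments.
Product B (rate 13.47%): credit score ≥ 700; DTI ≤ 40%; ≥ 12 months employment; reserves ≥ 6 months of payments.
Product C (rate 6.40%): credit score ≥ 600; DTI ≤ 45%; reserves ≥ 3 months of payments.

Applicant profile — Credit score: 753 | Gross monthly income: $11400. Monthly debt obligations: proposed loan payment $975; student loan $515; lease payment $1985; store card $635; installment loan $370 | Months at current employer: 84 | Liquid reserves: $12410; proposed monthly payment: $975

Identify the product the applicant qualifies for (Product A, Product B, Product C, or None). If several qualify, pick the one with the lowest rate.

Total debts = (975 + 515 + 1,985 + 635 + 370) = 4,480; DTI = 4,480/11,400 = 39.3%.
Reserves = 12,410/975 = 12.7 months.
Product A: score 753 ≥ 620; DTI 39.3% ≤ 43%; employment 84 ≥ 24 mo; reserves 12.7 ≥ 9 mo → qualifies.
Product B: score 753 ≥ 700; DTI 39.3% ≤ 40%; employment 84 ≥ 12 mo; reserves 12.7 ≥ 6 mo → qualifies.
Product C: score 753 ≥ 600; DTI 39.3% ≤ 45%; reserves 12.7 ≥ 3 mo → qualifies.
Qualifying: Product A, Product B, Product C. Lowest rate is 6.40% → Product C.

Product C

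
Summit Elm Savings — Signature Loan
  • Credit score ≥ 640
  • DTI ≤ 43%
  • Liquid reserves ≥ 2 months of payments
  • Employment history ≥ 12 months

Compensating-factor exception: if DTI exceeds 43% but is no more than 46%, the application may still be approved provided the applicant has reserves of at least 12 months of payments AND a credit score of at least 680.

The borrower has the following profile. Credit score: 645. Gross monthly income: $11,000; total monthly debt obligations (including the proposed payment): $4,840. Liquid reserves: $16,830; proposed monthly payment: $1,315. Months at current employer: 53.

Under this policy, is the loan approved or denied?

Denied

Credit score 645 ≥ 640 (meets base)
DTI = 4,840/11,000 = 44% > 43% — standard DTI limit exceeded.
Reserves: 16,830 ÷ 1,315 = 12.8 months (meets 2-month minimum)
Employment 53 ≥ 12 months
DTI 44% is within the 43%–46% exception band; checking compensating factors.
Override check — reserves: 12.8 mo (ok); score: 645 (below 680).
Override conditions not both satisfied; exception does not apply.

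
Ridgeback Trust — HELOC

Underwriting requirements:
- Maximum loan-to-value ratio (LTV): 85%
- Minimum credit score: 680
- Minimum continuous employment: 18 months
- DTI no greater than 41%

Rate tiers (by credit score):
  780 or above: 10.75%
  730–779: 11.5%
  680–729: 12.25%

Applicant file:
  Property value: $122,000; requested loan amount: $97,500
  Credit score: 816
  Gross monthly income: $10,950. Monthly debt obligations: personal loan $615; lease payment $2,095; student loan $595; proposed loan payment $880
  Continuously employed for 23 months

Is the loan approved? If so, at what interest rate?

Credit score 816 ≥ 680 (meets minimum)
Employment 23 ≥ 18 months
Total monthly debts = (615 + 2,095 + 595 + 880) = 4,185. Debt-to-income = 4,185/10,950 = 38.2% — meets 41% limit
LTV: 97,500 ÷ 122,000 = 79.9%, within 85% cap
All requirements met. Score 816 falls in the 780 or above tier → 10.75%.

Approved at 10.75%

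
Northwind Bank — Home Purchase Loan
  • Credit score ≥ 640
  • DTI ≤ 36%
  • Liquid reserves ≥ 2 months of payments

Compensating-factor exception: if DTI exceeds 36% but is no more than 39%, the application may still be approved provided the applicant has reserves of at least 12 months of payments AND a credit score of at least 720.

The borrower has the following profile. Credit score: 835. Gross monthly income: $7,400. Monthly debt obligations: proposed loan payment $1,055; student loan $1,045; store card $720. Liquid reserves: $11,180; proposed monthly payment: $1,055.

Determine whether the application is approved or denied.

Denied

Credit score 835 ≥ 640 (meets base)
Total debts = (1,055 + 1,045 + 720) = 2,820. DTI = 2,820/7,400 = 38.1% > 36% — standard DTI limit exceeded.
Liquid reserves cover 11,180/1,055 = 10.6 months — ≥ 2 required
38.1% falls in the override range (36%–39%), so the compensating-factor test applies.
Reserves 10.6 < 12 months; credit score 835 ≥ 720.
Override conditions not both satisfied; exception does not apply.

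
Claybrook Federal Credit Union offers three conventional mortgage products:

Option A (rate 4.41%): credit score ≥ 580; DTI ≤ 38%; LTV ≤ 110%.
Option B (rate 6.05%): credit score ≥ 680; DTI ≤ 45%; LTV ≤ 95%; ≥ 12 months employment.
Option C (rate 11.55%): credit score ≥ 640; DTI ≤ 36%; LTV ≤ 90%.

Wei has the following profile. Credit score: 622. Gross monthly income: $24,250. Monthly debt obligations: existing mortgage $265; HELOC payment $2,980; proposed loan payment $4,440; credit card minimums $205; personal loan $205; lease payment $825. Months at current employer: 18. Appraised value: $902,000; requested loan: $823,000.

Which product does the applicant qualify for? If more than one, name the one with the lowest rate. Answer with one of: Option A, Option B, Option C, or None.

Option A

Total debts = (265 + 2,980 + 4,440 + 205 + 205 + 825) = 8,920; DTI = 8,920/24,250 = 36.8%.
LTV = 823,000/902,000 = 91.2%.
Option A: score 622 ≥ 580; DTI 36.8% ≤ 38%; LTV 91.2% ≤ 110% → qualifies.
Option B: score 622 < 680; DTI 36.8% ≤ 45%; LTV 91.2% ≤ 95%; employment 18 ≥ 12 mo → does not qualify.
Option C: score 622 < 640; DTI 36.8% > 36%; LTV 91.2% > 90% → does not qualify.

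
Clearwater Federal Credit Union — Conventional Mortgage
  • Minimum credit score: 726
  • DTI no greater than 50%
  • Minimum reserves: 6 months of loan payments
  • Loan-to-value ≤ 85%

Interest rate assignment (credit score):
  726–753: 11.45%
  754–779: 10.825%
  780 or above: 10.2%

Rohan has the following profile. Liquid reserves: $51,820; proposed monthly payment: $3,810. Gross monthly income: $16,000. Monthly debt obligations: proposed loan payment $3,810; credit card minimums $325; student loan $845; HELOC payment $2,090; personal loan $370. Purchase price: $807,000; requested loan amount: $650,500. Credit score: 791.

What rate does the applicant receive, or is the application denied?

Approved at 10.2%

Credit score 791 ≥ 726 (meets minimum)
Reserves = 51,820/3,810 = 13.6 months ≥ 6
Total monthly debts = (3,810 + 325 + 845 + 2,090 + 370) = 7,440. DTI = 7,440/16,000 = 46.5% ≤ 50%
Loan-to-value = 650,500/807,000 = 80.6% — pass (85% max)
All requirements met. Score 791 falls in the 780 or above tier → 10.2%.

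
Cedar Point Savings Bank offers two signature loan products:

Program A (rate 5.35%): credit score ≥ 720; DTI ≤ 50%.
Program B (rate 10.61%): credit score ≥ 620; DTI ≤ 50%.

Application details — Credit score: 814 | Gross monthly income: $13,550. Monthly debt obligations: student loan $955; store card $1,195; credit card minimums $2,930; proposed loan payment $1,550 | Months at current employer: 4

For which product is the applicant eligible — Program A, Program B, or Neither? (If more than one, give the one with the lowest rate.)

Program A

Total debts = (955 + 1,195 + 2,930 + 1,550) = 6,630; DTI = 6,630/13,550 = 48.9%.
Program A: score 814 ≥ 720; DTI 48.9% ≤ 50% → qualifies.
Program B: score 814 ≥ 620; DTI 48.9% ≤ 50% → qualifies.
Qualifying: Program A, Program B. Lowest rate is 5.35% → Program A.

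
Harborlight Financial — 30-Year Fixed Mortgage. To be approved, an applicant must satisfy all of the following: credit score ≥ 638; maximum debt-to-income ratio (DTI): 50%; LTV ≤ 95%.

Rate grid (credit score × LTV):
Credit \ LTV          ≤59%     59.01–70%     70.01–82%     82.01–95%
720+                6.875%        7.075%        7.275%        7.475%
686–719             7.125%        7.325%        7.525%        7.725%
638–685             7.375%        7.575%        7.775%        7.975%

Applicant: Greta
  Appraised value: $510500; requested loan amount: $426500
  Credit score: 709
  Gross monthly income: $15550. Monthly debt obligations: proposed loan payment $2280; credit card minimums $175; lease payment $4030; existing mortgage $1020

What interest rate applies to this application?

7.725%

Credit score 709 ≥ 638; Total monthly debts = (2,280 + 175 + 4,030 + 1,020) = 7,505. DTI: 7,505 ÷ 15,550 = 48.3%, within the 50% cap
Loan-to-value = 426,500/510,500 = 83.5% — pass (95% max)
Row: 709 falls in 686–719. Column: 83.5% falls in 82.01–95%. Rate = 7.725%.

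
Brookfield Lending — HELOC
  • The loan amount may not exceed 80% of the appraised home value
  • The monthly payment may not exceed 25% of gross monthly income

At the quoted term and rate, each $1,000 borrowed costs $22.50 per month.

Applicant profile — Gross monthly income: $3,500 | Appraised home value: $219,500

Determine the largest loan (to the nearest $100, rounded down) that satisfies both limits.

$38,800

Payment cap: 25% × $3,500 = $875/month.
At $22.50 per $1,000, that supports 875/22.50 × 1,000 ≈ $38,888 → $38,800.
LTV cap: 80% × $219,500 = $175,600 → $175,600.
Binding constraint: payment-to-income.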